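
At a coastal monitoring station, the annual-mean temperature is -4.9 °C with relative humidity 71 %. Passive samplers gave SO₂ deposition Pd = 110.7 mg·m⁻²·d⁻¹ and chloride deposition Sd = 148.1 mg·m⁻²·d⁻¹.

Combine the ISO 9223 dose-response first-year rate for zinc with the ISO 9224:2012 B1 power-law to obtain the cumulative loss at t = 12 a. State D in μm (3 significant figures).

D(12) = 14.1 μm

zinc: temperature factor f = +0.038·(-14.9) = -0.5662
  SO₂ term: 0.0129·110.7^0.44·exp(0.046·71-0.5662) = 1.522
  Cl⁻ term: 0.0175·148.1^0.57·exp(0.008·71+0.085·-4.9) = 0.3516
  sum: 1.522 + 0.3516 → r_corr = 1.874 μm/a
ISO 9224: D(t) = r_corr · t^b with b = 0.813 (zinc, B1)
  D(12) = 1.874 × 12^0.813 = 1.874 × 7.54 = 14.13 μm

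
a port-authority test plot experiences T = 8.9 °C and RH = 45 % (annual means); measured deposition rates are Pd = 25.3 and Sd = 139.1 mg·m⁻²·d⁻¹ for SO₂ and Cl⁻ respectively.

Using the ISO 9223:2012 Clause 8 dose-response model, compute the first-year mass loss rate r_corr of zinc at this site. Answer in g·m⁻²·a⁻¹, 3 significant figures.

zinc: temperature factor f = +0.038·(-1.1) = -0.0418
  Pd branch = 0.0129·Pd^0.44·e^(0.046·RH+f) = 0.4063 μm/a
  Cl⁻ term: 0.0175·139.1^0.57·exp(0.008·45+0.085·8.9) = 0.8905
  sum: 0.4063 + 0.8905 → r_corr = 1.297 μm/a
Convert to mass loss: 1.297 μm/a × 7.14 g/cm³ = 9.259 g·m⁻²·a⁻¹

r_corr = 9.26 g·m⁻²·a⁻¹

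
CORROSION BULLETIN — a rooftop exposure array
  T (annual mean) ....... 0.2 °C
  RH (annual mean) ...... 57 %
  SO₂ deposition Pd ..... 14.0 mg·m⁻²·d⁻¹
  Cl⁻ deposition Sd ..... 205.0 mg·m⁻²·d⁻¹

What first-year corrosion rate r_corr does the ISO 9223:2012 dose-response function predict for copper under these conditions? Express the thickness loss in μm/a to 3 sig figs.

r_corr = 0.428 μm/a

copper: temperature factor f = +0.126·(-9.8) = -1.2348
  SO₂ term: 0.0053·14.0^0.26·exp(0.059·57-1.2348) = 0.08842
  Cl⁻ term: 0.01025·205.0^0.27·exp(0.036·57+0.049·0.2) = 0.3391
  sum: 0.08842 + 0.3391 → r_corr = 0.4275 μm/a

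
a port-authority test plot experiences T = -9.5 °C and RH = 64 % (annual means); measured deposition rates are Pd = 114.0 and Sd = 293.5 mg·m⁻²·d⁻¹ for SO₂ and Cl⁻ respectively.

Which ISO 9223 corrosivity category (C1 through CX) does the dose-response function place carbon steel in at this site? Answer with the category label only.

carbon steel: temperature factor f = +0.150·(-19.5) = -2.9250
  Pd branch = 1.77·Pd^0.52·e^(0.02·RH+f) = 4.01 μm/a
  Sd branch = 0.102·Sd^0.62·e^(0.033·RH+0.04·T) = 19.53 μm/a
  r_corr = 4.01 + 19.53 = 23.54 μm/a
23.5 μm/a falls in (1.3, 25] for carbon steel → category C2

C2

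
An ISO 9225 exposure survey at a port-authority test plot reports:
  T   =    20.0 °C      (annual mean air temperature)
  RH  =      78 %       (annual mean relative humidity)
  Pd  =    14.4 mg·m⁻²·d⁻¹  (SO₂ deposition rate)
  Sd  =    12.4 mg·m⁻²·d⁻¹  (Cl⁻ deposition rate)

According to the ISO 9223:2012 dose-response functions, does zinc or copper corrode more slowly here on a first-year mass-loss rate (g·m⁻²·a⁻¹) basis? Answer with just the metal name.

zinc

zinc: temperature factor f = -0.071·(10.0) = -0.7100
  sulphur-dioxide contribution → 0.7416 μm/a
  chloride contribution → 0.7509 μm/a
  total first-year rate 1.493 μm/a
  mass loss = 1.493 μm/a × 7.14 g/cm³ = 10.66 g·m⁻²·a⁻¹
copper: T>10 °C ⇒ hinge -0.080·(20.0−10) = -0.8000
  sulphur-dioxide contribution → 0.4749 μm/a
  chloride contribution → 0.8934 μm/a
  ⇒ r_corr(copper) = 1.368 μm/a
  mass loss = 1.368 μm/a × 8.96 g/cm³ = 12.26 g·m⁻²·a⁻¹
Ordering by g·m⁻²·a⁻¹: copper (12.3) > zinc (10.7)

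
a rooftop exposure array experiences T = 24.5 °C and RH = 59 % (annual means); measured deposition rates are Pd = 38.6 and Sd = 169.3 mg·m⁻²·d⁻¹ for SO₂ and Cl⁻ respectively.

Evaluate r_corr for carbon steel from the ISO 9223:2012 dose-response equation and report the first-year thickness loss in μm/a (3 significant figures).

r_corr = 63.5 μm/a

carbon steel: temperature factor f = -0.054·(14.5) = -0.7830
  SO₂ term: 1.77·38.6^0.52·exp(0.02·59-0.7830) = 17.6
  Sd branch = 0.102·Sd^0.62·e^(0.033·RH+0.04·T) = 45.87 μm/a
  sum: 17.6 + 45.87 → r_corr = 63.47 μm/a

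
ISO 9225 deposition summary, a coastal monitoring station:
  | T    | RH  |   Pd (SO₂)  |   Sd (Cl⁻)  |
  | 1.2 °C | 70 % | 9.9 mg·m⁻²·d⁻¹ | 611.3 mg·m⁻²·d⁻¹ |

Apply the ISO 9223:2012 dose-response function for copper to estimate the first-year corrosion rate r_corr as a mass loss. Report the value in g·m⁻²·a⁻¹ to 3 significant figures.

r_corr = 8.61 g·m⁻²·a⁻¹

copper: f(T) = +0.126·(T−10) [T≤10 °C] = -1.1088
  SO₂ term: 0.0053·9.9^0.26·exp(0.059·70-1.1088) = 0.1973
  Sd branch = 0.01025·Sd^0.27·e^(0.036·RH+0.049·T) = 0.7638 μm/a
  r_corr = 0.1973 + 0.7638 = 0.9611 μm/a
Convert to mass loss: 0.9611 μm/a × 8.96 g/cm³ = 8.612 g·m⁻²·a⁻¹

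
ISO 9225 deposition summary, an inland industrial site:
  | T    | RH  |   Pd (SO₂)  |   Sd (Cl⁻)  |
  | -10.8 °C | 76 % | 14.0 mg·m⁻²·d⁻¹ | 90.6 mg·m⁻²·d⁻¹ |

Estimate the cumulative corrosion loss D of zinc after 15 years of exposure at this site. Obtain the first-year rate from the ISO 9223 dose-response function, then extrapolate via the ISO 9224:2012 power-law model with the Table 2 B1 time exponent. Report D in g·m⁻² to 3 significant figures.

zinc: temperature factor f = +0.038·(-20.8) = -0.7904
  SO₂ term: 0.0129·14.0^0.44·exp(0.046·76-0.7904) = 0.6165
  Sd branch = 0.0175·Sd^0.57·e^(0.008·RH+0.085·T) = 0.1675 μm/a
  r_corr = 0.6165 + 0.1675 = 0.784 μm/a
Long-term exponent b (ISO 9224 Table 2, B1) = 0.813
  D(15) = 0.784 × 15^0.813 = 0.784 × 9.04 = 7.087 μm
  Mass loss = 7.087 μm × 7.14 g/cm³ = 50.6 g·m⁻²

D(15) = 50.6 g·m⁻²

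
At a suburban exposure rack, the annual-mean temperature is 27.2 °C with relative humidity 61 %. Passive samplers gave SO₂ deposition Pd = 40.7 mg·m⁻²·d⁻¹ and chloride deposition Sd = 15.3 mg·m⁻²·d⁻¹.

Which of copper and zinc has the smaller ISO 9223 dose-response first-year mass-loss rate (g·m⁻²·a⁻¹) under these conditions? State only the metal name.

copper: f(T) = -0.080·(T−10) [T>10 °C] = -1.3760
  Pd branch = 0.0053·Pd^0.26·e^(0.059·RH+f) = 0.1283 μm/a
  Cl⁻ term: 0.01025·15.3^0.27·exp(0.036·61+0.049·27.2) = 0.7297
  sum: 0.1283 + 0.7297 → r_corr = 0.858 μm/a
  mass loss = 0.858 μm/a × 8.96 g/cm³ = 7.687 g·m⁻²·a⁻¹
zinc: T>10 °C ⇒ hinge -0.071·(27.2−10) = -1.2212
  Pd branch = 0.0129·Pd^0.44·e^(0.046·RH+f) = 0.3214 μm/a
  Sd branch = 0.0175·Sd^0.57·e^(0.008·RH+0.085·T) = 1.363 μm/a
  sum: 0.3214 + 1.363 → r_corr = 1.684 μm/a
  mass loss = 1.684 μm/a × 7.14 g/cm³ = 12.02 g·m⁻²·a⁻¹
Ordering by g·m⁻²·a⁻¹: zinc (12) > copper (7.69)

copper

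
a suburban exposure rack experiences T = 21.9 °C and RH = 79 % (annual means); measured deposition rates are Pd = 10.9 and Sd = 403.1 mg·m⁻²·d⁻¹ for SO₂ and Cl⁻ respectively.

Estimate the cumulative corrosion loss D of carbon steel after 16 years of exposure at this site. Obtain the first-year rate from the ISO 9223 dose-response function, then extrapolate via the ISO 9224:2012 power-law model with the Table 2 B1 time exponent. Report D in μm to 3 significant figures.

D(16) = 651 μm

carbon steel: T>10 °C ⇒ hinge -0.054·(21.9−10) = -0.6426
  sulphur-dioxide contribution → 15.65 μm/a
  chloride contribution → 137 μm/a
  total first-year rate 152.6 μm/a
ISO 9224: D(t) = r_corr · t^b with b = 0.523 (carbon steel, B1)
  D(16) = 152.6 × 16^0.523 = 152.6 × 4.263 = 650.7 μm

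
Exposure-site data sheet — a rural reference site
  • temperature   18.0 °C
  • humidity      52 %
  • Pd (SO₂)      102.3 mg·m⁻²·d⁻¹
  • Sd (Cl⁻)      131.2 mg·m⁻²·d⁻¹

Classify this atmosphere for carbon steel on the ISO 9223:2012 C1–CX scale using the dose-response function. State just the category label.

carbon steel: temperature factor f = -0.054·(8.0) = -0.4320
  sulphur-dioxide contribution → 36.07 μm/a
  chloride contribution → 23.97 μm/a
  ⇒ r_corr(carbon steel) = 60.04 μm/a
60 μm/a falls in (50, 80] for carbon steel → category C4

C4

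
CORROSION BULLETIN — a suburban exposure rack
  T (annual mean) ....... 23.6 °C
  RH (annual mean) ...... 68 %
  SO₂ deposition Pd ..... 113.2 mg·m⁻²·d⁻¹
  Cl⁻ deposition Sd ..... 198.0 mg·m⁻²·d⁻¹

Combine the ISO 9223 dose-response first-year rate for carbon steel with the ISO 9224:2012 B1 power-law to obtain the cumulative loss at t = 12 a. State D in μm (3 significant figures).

carbon steel: T>10 °C ⇒ hinge -0.054·(23.6−10) = -0.7344
  SO₂ term: 1.77·113.2^0.52·exp(0.02·68-0.7344) = 38.7
  Cl⁻ term: 0.102·198.0^0.62·exp(0.033·68+0.04·23.6) = 65.62
  sum: 38.7 + 65.62 → r_corr = 104.3 μm/a
Power-law: D(12) = r_corr · 12^0.523
  D(12) = 104.3 × 12^0.523 = 104.3 × 3.668 = 382.6 μm

D(12) = 383 μm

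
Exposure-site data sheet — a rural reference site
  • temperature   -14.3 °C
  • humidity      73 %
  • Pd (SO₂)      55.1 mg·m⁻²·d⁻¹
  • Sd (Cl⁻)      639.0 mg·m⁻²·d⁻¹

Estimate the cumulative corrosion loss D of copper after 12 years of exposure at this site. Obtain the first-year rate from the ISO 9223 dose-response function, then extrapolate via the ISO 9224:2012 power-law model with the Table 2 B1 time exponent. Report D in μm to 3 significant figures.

D(12) = 2.39 μm

copper: T≤10 °C ⇒ hinge +0.126·(-14.3−10) = -3.0618
  SO₂ term: 0.0053·55.1^0.26·exp(0.059·73-3.0618) = 0.05221
  Sd branch = 0.01025·Sd^0.27·e^(0.036·RH+0.049·T) = 0.4029 μm/a
  sum: 0.05221 + 0.4029 → r_corr = 0.4551 μm/a
Power-law: D(12) = r_corr · 12^0.667
  D(12) = 0.4551 × 12^0.667 = 0.4551 × 5.246 = 2.388 μm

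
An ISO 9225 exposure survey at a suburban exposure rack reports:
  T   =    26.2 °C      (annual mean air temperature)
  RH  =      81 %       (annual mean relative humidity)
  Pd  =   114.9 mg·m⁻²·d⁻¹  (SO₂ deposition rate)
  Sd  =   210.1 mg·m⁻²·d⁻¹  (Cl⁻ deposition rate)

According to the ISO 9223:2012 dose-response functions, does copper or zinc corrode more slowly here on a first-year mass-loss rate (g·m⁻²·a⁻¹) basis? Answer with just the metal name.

copper: T>10 °C ⇒ hinge -0.080·(26.2−10) = -1.2960
  sulphur-dioxide contribution → 0.5924 μm/a
  chloride contribution → 2.896 μm/a
  ⇒ r_corr(copper) = 3.488 μm/a
  mass loss = 3.488 μm/a × 8.96 g/cm³ = 31.25 g·m⁻²·a⁻¹
zinc: f(T) = -0.071·(T−10) [T>10 °C] = -1.1502
  sulphur-dioxide contribution → 1.367 μm/a
  chloride contribution → 6.538 μm/a
  ⇒ r_corr(zinc) = 7.905 μm/a
  mass loss = 7.905 μm/a × 7.14 g/cm³ = 56.44 g·m⁻²·a⁻¹
Ordering by g·m⁻²·a⁻¹: zinc (56.4) > copper (31.3)

copper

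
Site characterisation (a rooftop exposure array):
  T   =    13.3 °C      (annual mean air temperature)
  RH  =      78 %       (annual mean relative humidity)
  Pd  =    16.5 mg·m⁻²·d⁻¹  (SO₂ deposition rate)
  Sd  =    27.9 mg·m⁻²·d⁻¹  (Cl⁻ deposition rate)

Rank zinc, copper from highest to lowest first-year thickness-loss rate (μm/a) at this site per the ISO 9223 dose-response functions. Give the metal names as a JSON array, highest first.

["zinc", "copper"]

zinc: T>10 °C ⇒ hinge -0.071·(13.3−10) = -0.2343
  SO₂ term: 0.0129·16.5^0.44·exp(0.046·78-0.2343) = 1.267
  Cl⁻ term: 0.0175·27.9^0.57·exp(0.008·78+0.085·13.3) = 0.6745
  sum: 1.267 + 0.6745 → r_corr = 1.942 μm/a
copper: T>10 °C ⇒ hinge -0.080·(13.3−10) = -0.2640
  Pd branch = 0.0053·Pd^0.26·e^(0.059·RH+f) = 0.841 μm/a
  Sd branch = 0.01025·Sd^0.27·e^(0.036·RH+0.049·T) = 0.8009 μm/a
  sum: 0.841 + 0.8009 → r_corr = 1.642 μm/a
Ordering by μm/a: zinc (1.94) > copper (1.64)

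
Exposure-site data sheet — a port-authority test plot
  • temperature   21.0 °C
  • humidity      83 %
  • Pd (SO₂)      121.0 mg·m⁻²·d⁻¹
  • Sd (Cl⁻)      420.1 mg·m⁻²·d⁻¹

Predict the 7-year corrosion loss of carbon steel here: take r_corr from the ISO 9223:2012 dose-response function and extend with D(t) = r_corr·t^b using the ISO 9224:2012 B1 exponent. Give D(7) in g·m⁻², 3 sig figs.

carbon steel: temperature factor f = -0.054·(11.0) = -0.5940
  sulphur-dioxide contribution → 62.23 μm/a
  chloride contribution → 154.7 μm/a
  total first-year rate 216.9 μm/a
Power-law: D(7) = r_corr · 7^0.523
  D(7) = 216.9 × 7^0.523 = 216.9 × 2.767 = 600.1 μm
  Mass loss = 600.1 μm × 7.85 g/cm³ = 4711 g·m⁻²

D(7) = 4.71e+03 g·m⁻²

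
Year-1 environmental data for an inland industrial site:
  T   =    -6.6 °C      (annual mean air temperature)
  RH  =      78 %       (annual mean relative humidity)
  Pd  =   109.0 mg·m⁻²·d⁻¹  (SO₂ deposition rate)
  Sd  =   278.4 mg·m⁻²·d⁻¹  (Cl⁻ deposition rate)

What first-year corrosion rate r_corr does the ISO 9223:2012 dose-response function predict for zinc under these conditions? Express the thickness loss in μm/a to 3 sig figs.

zinc: temperature factor f = +0.038·(-16.6) = -0.6308
  Pd branch = 0.0129·Pd^0.44·e^(0.046·RH+f) = 1.956 μm/a
  Cl⁻ term: 0.0175·278.4^0.57·exp(0.008·78+0.085·-6.6) = 0.4612
  r_corr = 1.956 + 0.4612 = 2.417 μm/a

r_corr = 2.42 μm/a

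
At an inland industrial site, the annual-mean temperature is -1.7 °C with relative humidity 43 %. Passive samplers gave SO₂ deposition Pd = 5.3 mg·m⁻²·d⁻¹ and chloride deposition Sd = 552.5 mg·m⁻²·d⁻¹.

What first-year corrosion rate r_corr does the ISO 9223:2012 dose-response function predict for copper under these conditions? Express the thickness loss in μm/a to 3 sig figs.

r_corr = 0.268 μm/a

copper: T≤10 °C ⇒ hinge +0.126·(-1.7−10) = -1.4742
  Pd branch = 0.0053·Pd^0.26·e^(0.059·RH+f) = 0.02367 μm/a
  Cl⁻ term: 0.01025·552.5^0.27·exp(0.036·43+0.049·-1.7) = 0.2439
  sum: 0.02367 + 0.2439 → r_corr = 0.2676 μm/a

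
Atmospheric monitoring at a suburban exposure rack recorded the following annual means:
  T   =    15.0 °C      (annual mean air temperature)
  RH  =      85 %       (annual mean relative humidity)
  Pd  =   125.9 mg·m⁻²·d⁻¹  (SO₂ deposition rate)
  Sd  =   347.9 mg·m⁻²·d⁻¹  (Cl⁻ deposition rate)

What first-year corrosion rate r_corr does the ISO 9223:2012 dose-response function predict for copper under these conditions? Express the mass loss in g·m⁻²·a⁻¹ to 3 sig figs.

copper: T>10 °C ⇒ hinge -0.080·(15.0−10) = -0.4000
  SO₂ term: 0.0053·125.9^0.26·exp(0.059·85-0.4000) = 1.882
  Cl⁻ term: 0.01025·347.9^0.27·exp(0.036·85+0.049·15.0) = 2.213
  r_corr = 1.882 + 2.213 = 4.095 μm/a
Convert to mass loss: 4.095 μm/a × 8.96 g/cm³ = 36.69 g·m⁻²·a⁻¹

r_corr = 36.7 g·m⁻²·a⁻¹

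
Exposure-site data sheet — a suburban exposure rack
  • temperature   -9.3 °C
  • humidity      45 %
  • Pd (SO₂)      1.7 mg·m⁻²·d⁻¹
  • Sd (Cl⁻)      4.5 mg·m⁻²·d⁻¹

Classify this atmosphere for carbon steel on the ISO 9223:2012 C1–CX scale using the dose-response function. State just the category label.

C1

carbon steel: temperature factor f = +0.150·(-19.3) = -2.8950
  SO₂ term: 1.77·1.7^0.52·exp(0.02·45-2.8950) = 0.3172
  Sd branch = 0.102·Sd^0.62·e^(0.033·RH+0.04·T) = 0.7888 μm/a
  r_corr = 0.3172 + 0.7888 = 1.106 μm/a
1.11 μm/a falls in (0, 1.3] for carbon steel → category C1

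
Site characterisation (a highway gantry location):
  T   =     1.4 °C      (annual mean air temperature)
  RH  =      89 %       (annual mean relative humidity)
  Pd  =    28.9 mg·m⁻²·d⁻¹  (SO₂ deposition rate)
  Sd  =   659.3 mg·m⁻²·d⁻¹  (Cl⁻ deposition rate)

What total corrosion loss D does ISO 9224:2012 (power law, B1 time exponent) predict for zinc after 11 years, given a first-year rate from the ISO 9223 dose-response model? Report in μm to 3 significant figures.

zinc: T≤10 °C ⇒ hinge +0.038·(1.4−10) = -0.3268
  SO₂ term: 0.0129·28.9^0.44·exp(0.046·89-0.3268) = 2.452
  Cl⁻ term: 0.0175·659.3^0.57·exp(0.008·89+0.085·1.4) = 1.625
  r_corr = 2.452 + 1.625 = 4.077 μm/a
ISO 9224: D(t) = r_corr · t^b with b = 0.813 (zinc, B1)
  D(11) = 4.077 × 11^0.813 = 4.077 × 7.025 = 28.64 μm

D(11) = 28.6 μm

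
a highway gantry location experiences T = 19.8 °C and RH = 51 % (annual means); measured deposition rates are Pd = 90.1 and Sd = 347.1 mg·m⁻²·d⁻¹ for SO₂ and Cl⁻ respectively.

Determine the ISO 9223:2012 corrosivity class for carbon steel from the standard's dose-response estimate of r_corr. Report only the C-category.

carbon steel: T>10 °C ⇒ hinge -0.054·(19.8−10) = -0.5292
  sulphur-dioxide contribution → 30.03 μm/a
  chloride contribution → 45.56 μm/a
  total first-year rate 75.59 μm/a
ISO 9223 Table 2 (carbon steel): 50 < 75.6 ≤ 80 μm/a ⇒ C4

C4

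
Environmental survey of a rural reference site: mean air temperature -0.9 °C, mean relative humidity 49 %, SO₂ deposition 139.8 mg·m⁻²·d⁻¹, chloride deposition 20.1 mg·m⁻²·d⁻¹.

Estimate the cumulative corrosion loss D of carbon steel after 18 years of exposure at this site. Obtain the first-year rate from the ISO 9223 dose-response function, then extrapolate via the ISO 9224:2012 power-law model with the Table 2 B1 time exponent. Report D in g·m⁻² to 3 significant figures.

carbon steel: T≤10 °C ⇒ hinge +0.150·(-0.9−10) = -1.6350
  Pd branch = 1.77·Pd^0.52·e^(0.02·RH+f) = 12 μm/a
  Cl⁻ term: 0.102·20.1^0.62·exp(0.033·49+0.04·-0.9) = 3.186
  sum: 12 + 3.186 → r_corr = 15.19 μm/a
Power-law: D(18) = r_corr · 18^0.523
  D(18) = 15.19 × 18^0.523 = 15.19 × 4.534 = 68.86 μm
  Mass loss = 68.86 μm × 7.85 g/cm³ = 540.5 g·m⁻²

D(18) = 541 g·m⁻²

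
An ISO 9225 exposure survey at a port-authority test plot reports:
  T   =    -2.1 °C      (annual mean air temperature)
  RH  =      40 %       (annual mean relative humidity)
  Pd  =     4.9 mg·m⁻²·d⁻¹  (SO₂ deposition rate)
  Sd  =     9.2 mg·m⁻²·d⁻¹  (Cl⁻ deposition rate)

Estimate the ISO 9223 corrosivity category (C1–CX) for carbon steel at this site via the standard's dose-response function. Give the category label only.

carbon steel: temperature factor f = +0.150·(-12.1) = -1.8150
  SO₂ term: 1.77·4.9^0.52·exp(0.02·40-1.8150) = 1.466
  Cl⁻ term: 0.102·9.2^0.62·exp(0.033·40+0.04·-2.1) = 1.39
  sum: 1.466 + 1.39 → r_corr = 2.856 μm/a
ISO 9223 Table 2 (carbon steel): 1.3 < 2.86 ≤ 25 μm/a ⇒ C2

C2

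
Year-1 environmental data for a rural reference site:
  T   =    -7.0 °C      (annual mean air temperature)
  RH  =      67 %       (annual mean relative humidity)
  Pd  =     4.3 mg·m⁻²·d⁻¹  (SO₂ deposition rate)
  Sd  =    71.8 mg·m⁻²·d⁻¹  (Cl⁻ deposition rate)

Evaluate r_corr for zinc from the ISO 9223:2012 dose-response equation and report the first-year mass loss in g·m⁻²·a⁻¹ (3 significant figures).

r_corr = 3.35 g·m⁻²·a⁻¹

zinc: temperature factor f = +0.038·(-17.0) = -0.6460
  sulphur-dioxide contribution → 0.2801 μm/a
  chloride contribution → 0.1885 μm/a
  ⇒ r_corr(zinc) = 0.4686 μm/a
Convert to mass loss: 0.4686 μm/a × 7.14 g/cm³ = 3.346 g·m⁻²·a⁻¹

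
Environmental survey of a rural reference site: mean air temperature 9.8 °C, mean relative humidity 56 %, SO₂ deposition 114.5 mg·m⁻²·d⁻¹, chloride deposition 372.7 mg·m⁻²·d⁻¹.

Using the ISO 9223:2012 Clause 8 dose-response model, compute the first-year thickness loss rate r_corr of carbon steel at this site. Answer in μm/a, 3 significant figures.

r_corr = 99.6 μm/a

carbon steel: T≤10 °C ⇒ hinge +0.150·(9.8−10) = -0.0300
  Pd branch = 1.77·Pd^0.52·e^(0.02·RH+f) = 61.93 μm/a
  Sd branch = 0.102·Sd^0.62·e^(0.033·RH+0.04·T) = 37.64 μm/a
  r_corr = 61.93 + 37.64 = 99.58 μm/a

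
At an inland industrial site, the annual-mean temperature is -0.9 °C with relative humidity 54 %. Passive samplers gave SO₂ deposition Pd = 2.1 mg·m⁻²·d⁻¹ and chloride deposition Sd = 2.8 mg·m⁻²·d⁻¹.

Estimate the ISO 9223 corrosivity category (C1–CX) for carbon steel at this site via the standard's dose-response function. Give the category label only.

carbon steel: T≤10 °C ⇒ hinge +0.150·(-0.9−10) = -1.6350
  sulphur-dioxide contribution → 1.494 μm/a
  chloride contribution → 1.107 μm/a
  ⇒ r_corr(carbon steel) = 2.601 μm/a
ISO 9223 Table 2 (carbon steel): 1.3 < 2.6 ≤ 25 μm/a ⇒ C2

C2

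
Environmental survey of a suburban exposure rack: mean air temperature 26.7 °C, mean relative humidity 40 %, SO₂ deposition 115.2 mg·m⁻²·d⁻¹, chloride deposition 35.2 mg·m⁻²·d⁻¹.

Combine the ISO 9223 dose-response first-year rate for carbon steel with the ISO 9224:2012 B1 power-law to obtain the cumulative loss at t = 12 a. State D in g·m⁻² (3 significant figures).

D(12) = 834 g·m⁻²

carbon steel: T>10 °C ⇒ hinge -0.054·(26.7−10) = -0.9018
  Pd branch = 1.77·Pd^0.52·e^(0.02·RH+f) = 18.87 μm/a
  Sd branch = 0.102·Sd^0.62·e^(0.033·RH+0.04·T) = 10.11 μm/a
  r_corr = 18.87 + 10.11 = 28.97 μm/a
ISO 9224: D(t) = r_corr · t^b with b = 0.523 (carbon steel, B1)
  D(12) = 28.97 × 12^0.523 = 28.97 × 3.668 = 106.3 μm
  Mass loss = 106.3 μm × 7.85 g/cm³ = 834.2 g·m⁻²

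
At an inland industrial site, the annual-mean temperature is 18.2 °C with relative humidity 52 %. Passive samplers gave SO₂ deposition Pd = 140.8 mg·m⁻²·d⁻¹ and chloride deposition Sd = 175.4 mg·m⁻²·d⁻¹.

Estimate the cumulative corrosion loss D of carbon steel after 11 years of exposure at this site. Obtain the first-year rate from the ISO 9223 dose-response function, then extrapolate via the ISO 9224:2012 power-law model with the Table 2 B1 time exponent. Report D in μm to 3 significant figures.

D(11) = 249 μm

carbon steel: f(T) = -0.054·(T−10) [T>10 °C] = -0.4428
  Pd branch = 1.77·Pd^0.52·e^(0.02·RH+f) = 42.13 μm/a
  Sd branch = 0.102·Sd^0.62·e^(0.033·RH+0.04·T) = 28.93 μm/a
  r_corr = 42.13 + 28.93 = 71.06 μm/a
Power-law: D(11) = r_corr · 11^0.523
  D(11) = 71.06 × 11^0.523 = 71.06 × 3.505 = 249 μm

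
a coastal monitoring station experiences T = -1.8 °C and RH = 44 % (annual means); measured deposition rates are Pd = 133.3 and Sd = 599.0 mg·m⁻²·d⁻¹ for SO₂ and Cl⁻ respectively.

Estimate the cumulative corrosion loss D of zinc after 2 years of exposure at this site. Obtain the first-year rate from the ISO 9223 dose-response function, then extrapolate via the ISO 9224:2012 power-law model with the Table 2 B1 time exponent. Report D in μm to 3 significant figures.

zinc: f(T) = +0.038·(T−10) [T≤10 °C] = -0.4484
  SO₂ term: 0.0129·133.3^0.44·exp(0.046·44-0.4484) = 0.5368
  Sd branch = 0.0175·Sd^0.57·e^(0.008·RH+0.085·T) = 0.8177 μm/a
  sum: 0.5368 + 0.8177 → r_corr = 1.354 μm/a
Power-law: D(2) = r_corr · 2^0.813
  D(2) = 1.354 × 2^0.813 = 1.354 × 1.757 = 2.38 μm

D(2) = 2.38 μm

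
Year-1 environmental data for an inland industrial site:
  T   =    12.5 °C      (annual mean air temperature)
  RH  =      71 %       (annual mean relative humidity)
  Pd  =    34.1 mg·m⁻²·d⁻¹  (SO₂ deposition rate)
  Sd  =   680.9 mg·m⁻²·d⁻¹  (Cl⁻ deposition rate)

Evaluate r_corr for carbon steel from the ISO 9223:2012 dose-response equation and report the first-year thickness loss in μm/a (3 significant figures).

carbon steel: temperature factor f = -0.054·(2.5) = -0.1350
  sulphur-dioxide contribution → 40.09 μm/a
  chloride contribution → 99.96 μm/a
  total first-year rate 140.1 μm/a

r_corr = 140 μm/a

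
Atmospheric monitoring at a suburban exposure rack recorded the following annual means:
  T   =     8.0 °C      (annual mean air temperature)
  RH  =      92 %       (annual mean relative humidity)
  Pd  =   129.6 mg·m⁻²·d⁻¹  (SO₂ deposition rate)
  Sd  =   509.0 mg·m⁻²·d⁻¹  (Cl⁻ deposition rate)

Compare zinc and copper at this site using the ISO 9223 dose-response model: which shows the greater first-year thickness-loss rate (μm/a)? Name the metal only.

zinc: f(T) = +0.038·(T−10) [T≤10 °C] = -0.0760
  Pd branch = 0.0129·Pd^0.44·e^(0.046·RH+f) = 6.999 μm/a
  Cl⁻ term: 0.0175·509.0^0.57·exp(0.008·92+0.085·8.0) = 2.517
  sum: 6.999 + 2.517 → r_corr = 9.516 μm/a
copper: T≤10 °C ⇒ hinge +0.126·(8.0−10) = -0.2520
  SO₂ term: 0.0053·129.6^0.26·exp(0.059·92-0.2520) = 3.322
  Sd branch = 0.01025·Sd^0.27·e^(0.036·RH+0.049·T) = 2.24 μm/a
  r_corr = 3.322 + 2.24 = 5.562 μm/a
Ordering by μm/a: zinc (9.52) > copper (5.56)

zinc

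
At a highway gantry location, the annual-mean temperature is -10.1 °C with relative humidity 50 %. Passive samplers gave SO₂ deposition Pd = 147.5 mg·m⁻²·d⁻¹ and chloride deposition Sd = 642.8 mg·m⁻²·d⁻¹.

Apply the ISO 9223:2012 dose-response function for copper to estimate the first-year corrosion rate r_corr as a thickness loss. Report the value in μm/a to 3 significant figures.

r_corr = 0.246 μm/a

copper: temperature factor f = +0.126·(-20.1) = -2.5326
  SO₂ term: 0.0053·147.5^0.26·exp(0.059·50-2.5326) = 0.02947
  Cl⁻ term: 0.01025·642.8^0.27·exp(0.036·50+0.049·-10.1) = 0.2166
  sum: 0.02947 + 0.2166 → r_corr = 0.2461 μm/a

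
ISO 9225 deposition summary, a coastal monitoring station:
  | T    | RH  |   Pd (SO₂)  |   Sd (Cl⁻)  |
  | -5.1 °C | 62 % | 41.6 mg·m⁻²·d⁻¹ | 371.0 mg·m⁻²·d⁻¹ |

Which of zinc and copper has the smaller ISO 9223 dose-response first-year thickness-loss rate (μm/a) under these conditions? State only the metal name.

copper

zinc: f(T) = +0.038·(T−10) [T≤10 °C] = -0.5738
  Pd branch = 0.0129·Pd^0.44·e^(0.046·RH+f) = 0.6492 μm/a
  Sd branch = 0.0175·Sd^0.57·e^(0.008·RH+0.085·T) = 0.5429 μm/a
  r_corr = 0.6492 + 0.5429 = 1.192 μm/a
copper: f(T) = +0.126·(T−10) [T≤10 °C] = -1.9026
  SO₂ term: 0.0053·41.6^0.26·exp(0.059·62-1.9026) = 0.08084
  Cl⁻ term: 0.01025·371.0^0.27·exp(0.036·62+0.049·-5.1) = 0.3675
  sum: 0.08084 + 0.3675 → r_corr = 0.4483 μm/a
Ordering by μm/a: zinc (1.19) > copper (0.448)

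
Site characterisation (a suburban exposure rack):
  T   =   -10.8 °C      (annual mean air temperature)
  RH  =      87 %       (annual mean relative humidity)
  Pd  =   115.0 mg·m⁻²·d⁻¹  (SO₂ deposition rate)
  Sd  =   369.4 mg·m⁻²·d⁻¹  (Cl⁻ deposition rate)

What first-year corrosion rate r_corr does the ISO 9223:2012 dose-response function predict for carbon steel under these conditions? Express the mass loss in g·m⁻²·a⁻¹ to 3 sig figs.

carbon steel: T≤10 °C ⇒ hinge +0.150·(-10.8−10) = -3.1200
  sulphur-dioxide contribution → 5.251 μm/a
  chloride contribution → 45.68 μm/a
  ⇒ r_corr(carbon steel) = 50.93 μm/a
Convert to mass loss: 50.93 μm/a × 7.85 g/cm³ = 399.8 g·m⁻²·a⁻¹

r_corr = 400 g·m⁻²·a⁻¹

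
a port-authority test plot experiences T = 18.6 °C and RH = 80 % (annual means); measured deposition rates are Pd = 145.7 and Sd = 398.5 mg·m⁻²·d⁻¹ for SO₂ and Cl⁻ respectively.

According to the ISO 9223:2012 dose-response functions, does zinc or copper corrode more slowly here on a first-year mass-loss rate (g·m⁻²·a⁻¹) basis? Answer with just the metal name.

zinc: T>10 °C ⇒ hinge -0.071·(18.6−10) = -0.6106
  sulphur-dioxide contribution → 2.486 μm/a
  chloride contribution → 4.896 μm/a
  ⇒ r_corr(zinc) = 7.382 μm/a
  mass loss = 7.382 μm/a × 7.14 g/cm³ = 52.71 g·m⁻²·a⁻¹
copper: f(T) = -0.080·(T−10) [T>10 °C] = -0.6880
  sulphur-dioxide contribution → 1.091 μm/a
  chloride contribution → 2.288 μm/a
  ⇒ r_corr(copper) = 3.379 μm/a
  mass loss = 3.379 μm/a × 8.96 g/cm³ = 30.27 g·m⁻²·a⁻¹
Ordering by g·m⁻²·a⁻¹: zinc (52.7) > copper (30.3)

copper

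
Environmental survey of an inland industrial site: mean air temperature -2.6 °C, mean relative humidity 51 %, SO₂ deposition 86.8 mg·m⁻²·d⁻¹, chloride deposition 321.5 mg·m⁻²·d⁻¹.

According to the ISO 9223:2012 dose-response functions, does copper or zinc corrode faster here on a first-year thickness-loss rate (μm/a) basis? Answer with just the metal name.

zinc

copper: f(T) = +0.126·(T−10) [T≤10 °C] = -1.5876
  sulphur-dioxide contribution → 0.07008 μm/a
  chloride contribution → 0.269 μm/a
  total first-year rate 0.339 μm/a
zinc: temperature factor f = +0.038·(-12.6) = -0.4788
  sulphur-dioxide contribution → 0.5949 μm/a
  chloride contribution → 0.5667 μm/a
  total first-year rate 1.162 μm/a
Ordering by μm/a: zinc (1.16) > copper (0.339)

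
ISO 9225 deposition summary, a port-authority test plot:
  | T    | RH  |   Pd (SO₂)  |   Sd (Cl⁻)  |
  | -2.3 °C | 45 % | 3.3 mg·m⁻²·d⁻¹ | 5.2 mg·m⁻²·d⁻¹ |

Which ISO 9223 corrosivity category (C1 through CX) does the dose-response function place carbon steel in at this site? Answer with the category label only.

C2

carbon steel: f(T) = +0.150·(T−10) [T≤10 °C] = -1.8450
  SO₂ term: 1.77·3.3^0.52·exp(0.02·45-1.8450) = 1.28
  Sd branch = 0.102·Sd^0.62·e^(0.033·RH+0.04·T) = 1.142 μm/a
  r_corr = 1.28 + 1.142 = 2.421 μm/a
Category bounds: 1.3…25 μm/a bracket r_corr ⇒ C2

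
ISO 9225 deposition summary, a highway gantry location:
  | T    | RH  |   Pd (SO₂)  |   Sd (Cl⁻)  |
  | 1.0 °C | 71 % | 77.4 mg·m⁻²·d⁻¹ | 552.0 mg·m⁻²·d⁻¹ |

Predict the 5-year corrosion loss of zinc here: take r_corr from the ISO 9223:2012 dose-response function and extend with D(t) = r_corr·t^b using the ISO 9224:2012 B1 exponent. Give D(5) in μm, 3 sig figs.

D(5) = 10.6 μm

zinc: temperature factor f = +0.038·(-9.0) = -0.3420
  Pd branch = 0.0129·Pd^0.44·e^(0.046·RH+f) = 1.627 μm/a
  Sd branch = 0.0175·Sd^0.57·e^(0.008·RH+0.085·T) = 1.229 μm/a
  sum: 1.627 + 1.229 → r_corr = 2.856 μm/a
ISO 9224: D(t) = r_corr · t^b with b = 0.813 (zinc, B1)
  D(5) = 2.856 × 5^0.813 = 2.856 × 3.701 = 10.57 μm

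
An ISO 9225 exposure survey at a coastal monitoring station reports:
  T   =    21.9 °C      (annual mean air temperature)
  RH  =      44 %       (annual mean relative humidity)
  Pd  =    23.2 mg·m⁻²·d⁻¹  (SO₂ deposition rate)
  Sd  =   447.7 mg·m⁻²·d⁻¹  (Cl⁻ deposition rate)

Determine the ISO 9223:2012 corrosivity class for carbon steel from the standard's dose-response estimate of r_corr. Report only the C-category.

carbon steel: temperature factor f = -0.054·(11.9) = -0.6426
  SO₂ term: 1.77·23.2^0.52·exp(0.02·44-0.6426) = 11.51
  Sd branch = 0.102·Sd^0.62·e^(0.033·RH+0.04·T) = 46.05 μm/a
  sum: 11.51 + 46.05 → r_corr = 57.56 μm/a
ISO 9223 Table 2 (carbon steel): 50 < 57.6 ≤ 80 μm/a ⇒ C4

C4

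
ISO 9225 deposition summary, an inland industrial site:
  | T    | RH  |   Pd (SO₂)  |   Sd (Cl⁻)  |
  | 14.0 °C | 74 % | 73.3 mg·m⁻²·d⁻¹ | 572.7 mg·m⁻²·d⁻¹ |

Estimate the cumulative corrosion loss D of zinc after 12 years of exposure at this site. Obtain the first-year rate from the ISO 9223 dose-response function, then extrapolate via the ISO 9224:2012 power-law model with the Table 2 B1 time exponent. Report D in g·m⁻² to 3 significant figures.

zinc: temperature factor f = -0.071·(4.0) = -0.2840
  Pd branch = 0.0129·Pd^0.44·e^(0.046·RH+f) = 1.933 μm/a
  Sd branch = 0.0175·Sd^0.57·e^(0.008·RH+0.085·T) = 3.881 μm/a
  sum: 1.933 + 3.881 → r_corr = 5.814 μm/a
Power-law: D(12) = r_corr · 12^0.813
  D(12) = 5.814 × 12^0.813 = 5.814 × 7.54 = 43.84 μm
  Mass loss = 43.84 μm × 7.14 g/cm³ = 313 g·m⁻²

D(12) = 313 g·m⁻²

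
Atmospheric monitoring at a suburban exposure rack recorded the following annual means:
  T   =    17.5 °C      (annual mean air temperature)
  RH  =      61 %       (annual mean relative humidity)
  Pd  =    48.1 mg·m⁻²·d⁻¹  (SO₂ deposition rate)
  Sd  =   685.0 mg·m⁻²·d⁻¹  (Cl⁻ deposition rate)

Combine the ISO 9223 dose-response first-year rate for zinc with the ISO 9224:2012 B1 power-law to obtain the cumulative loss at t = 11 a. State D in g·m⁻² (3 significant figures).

D(11) = 296 g·m⁻²

zinc: temperature factor f = -0.071·(7.5) = -0.5325
  sulphur-dioxide contribution → 0.6888 μm/a
  chloride contribution → 5.216 μm/a
  ⇒ r_corr(zinc) = 5.905 μm/a
ISO 9224: D(t) = r_corr · t^b with b = 0.813 (zinc, B1)
  D(11) = 5.905 × 11^0.813 = 5.905 × 7.025 = 41.48 μm
  Mass loss = 41.48 μm × 7.14 g/cm³ = 296.2 g·m⁻²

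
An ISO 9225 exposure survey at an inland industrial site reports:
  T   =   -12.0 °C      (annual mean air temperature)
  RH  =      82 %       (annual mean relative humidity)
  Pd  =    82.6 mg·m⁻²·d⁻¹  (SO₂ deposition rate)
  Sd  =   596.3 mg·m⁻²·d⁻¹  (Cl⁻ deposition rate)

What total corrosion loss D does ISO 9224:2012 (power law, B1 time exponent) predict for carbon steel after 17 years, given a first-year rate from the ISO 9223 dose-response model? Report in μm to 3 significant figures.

carbon steel: f(T) = +0.150·(T−10) [T≤10 °C] = -3.3000
  SO₂ term: 1.77·82.6^0.52·exp(0.02·82-3.3000) = 3.341
  Sd branch = 0.102·Sd^0.62·e^(0.033·RH+0.04·T) = 49.67 μm/a
  r_corr = 3.341 + 49.67 = 53.01 μm/a
Power-law: D(17) = r_corr · 17^0.523
  D(17) = 53.01 × 17^0.523 = 53.01 × 4.401 = 233.3 μm

D(17) = 233 μm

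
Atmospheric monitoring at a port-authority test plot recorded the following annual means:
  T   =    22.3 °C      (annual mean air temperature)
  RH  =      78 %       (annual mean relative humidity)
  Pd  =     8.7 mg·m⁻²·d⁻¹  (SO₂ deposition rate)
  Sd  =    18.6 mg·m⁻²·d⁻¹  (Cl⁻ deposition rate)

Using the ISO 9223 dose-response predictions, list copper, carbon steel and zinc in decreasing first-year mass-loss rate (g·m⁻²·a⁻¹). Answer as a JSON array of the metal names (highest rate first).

["carbon steel", "copper", "zinc"]

copper: f(T) = -0.080·(T−10) [T>10 °C] = -0.9840
  Pd branch = 0.0053·Pd^0.26·e^(0.059·RH+f) = 0.3466 μm/a
  Cl⁻ term: 0.01025·18.6^0.27·exp(0.036·78+0.049·22.3) = 1.116
  sum: 0.3466 + 1.116 → r_corr = 1.462 μm/a
  mass loss = 1.462 μm/a × 8.96 g/cm³ = 13.1 g·m⁻²·a⁻¹
carbon steel: temperature factor f = -0.054·(12.3) = -0.6642
  Pd branch = 1.77·Pd^0.52·e^(0.02·RH+f) = 13.35 μm/a
  Cl⁻ term: 0.102·18.6^0.62·exp(0.033·78+0.04·22.3) = 20
  r_corr = 13.35 + 20 = 33.35 μm/a
  mass loss = 33.35 μm/a × 7.85 g/cm³ = 261.8 g·m⁻²·a⁻¹
zinc: T>10 °C ⇒ hinge -0.071·(22.3−10) = -0.8733
  SO₂ term: 0.0129·8.7^0.44·exp(0.046·78-0.8733) = 0.5046
  Sd branch = 0.0175·Sd^0.57·e^(0.008·RH+0.085·T) = 1.15 μm/a
  sum: 0.5046 + 1.15 → r_corr = 1.655 μm/a
  mass loss = 1.655 μm/a × 7.14 g/cm³ = 11.82 g·m⁻²·a⁻¹
Ordering by g·m⁻²·a⁻¹: carbon steel (262) > copper (13.1) > zinc (11.8)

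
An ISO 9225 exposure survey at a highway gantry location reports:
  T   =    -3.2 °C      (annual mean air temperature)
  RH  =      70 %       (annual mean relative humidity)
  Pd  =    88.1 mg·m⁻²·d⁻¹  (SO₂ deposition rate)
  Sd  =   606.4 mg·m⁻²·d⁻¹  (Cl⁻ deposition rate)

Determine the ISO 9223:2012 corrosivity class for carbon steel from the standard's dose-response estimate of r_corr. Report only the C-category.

carbon steel: temperature factor f = +0.150·(-13.2) = -1.9800
  SO₂ term: 1.77·88.1^0.52·exp(0.02·70-1.9800) = 10.17
  Cl⁻ term: 0.102·606.4^0.62·exp(0.033·70+0.04·-3.2) = 48.03
  r_corr = 10.17 + 48.03 = 58.21 μm/a
Category bounds: 50…80 μm/a bracket r_corr ⇒ C4

C4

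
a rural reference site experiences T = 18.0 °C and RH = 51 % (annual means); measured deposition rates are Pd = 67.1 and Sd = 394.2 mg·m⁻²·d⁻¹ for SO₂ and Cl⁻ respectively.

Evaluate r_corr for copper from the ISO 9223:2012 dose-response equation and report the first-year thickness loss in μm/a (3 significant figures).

copper: T>10 °C ⇒ hinge -0.080·(18.0−10) = -0.6400
  SO₂ term: 0.0053·67.1^0.26·exp(0.059·51-0.6400) = 0.1691
  Cl⁻ term: 0.01025·394.2^0.27·exp(0.036·51+0.049·18.0) = 0.7798
  sum: 0.1691 + 0.7798 → r_corr = 0.9489 μm/a

r_corr = 0.949 μm/a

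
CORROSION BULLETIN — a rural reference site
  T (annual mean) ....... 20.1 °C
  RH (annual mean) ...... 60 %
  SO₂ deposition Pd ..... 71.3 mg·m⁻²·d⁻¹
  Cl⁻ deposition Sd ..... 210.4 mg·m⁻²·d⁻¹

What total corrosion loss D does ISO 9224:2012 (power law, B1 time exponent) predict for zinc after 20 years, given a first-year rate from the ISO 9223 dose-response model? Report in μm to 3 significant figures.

D(20) = 45.0 μm

zinc: temperature factor f = -0.071·(10.1) = -0.7171
  SO₂ term: 0.0129·71.3^0.44·exp(0.046·60-0.7171) = 0.6504
  Sd branch = 0.0175·Sd^0.57·e^(0.008·RH+0.085·T) = 3.293 μm/a
  sum: 0.6504 + 3.293 → r_corr = 3.944 μm/a
ISO 9224: D(t) = r_corr · t^b with b = 0.813 (zinc, B1)
  D(20) = 3.944 × 20^0.813 = 3.944 × 11.42 = 45.04 μm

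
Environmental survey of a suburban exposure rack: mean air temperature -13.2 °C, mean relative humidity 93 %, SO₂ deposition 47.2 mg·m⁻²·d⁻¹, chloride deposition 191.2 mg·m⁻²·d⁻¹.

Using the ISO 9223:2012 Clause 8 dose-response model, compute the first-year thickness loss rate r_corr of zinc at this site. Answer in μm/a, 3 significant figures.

r_corr = 2.34 μm/a

zinc: f(T) = +0.038·(T−10) [T≤10 °C] = -0.8816
  SO₂ term: 0.0129·47.2^0.44·exp(0.046·93-0.8816) = 2.1
  Sd branch = 0.0175·Sd^0.57·e^(0.008·RH+0.085·T) = 0.2395 μm/a
  r_corr = 2.1 + 0.2395 = 2.339 μm/a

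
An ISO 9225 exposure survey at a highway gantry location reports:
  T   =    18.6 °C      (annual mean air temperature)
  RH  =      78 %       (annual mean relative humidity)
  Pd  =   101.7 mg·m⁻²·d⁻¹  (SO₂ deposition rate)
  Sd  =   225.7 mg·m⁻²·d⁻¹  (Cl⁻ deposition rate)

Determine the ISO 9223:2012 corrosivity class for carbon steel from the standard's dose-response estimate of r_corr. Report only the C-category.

carbon steel: f(T) = -0.054·(T−10) [T>10 °C] = -0.4644
  Pd branch = 1.77·Pd^0.52·e^(0.02·RH+f) = 58.56 μm/a
  Sd branch = 0.102·Sd^0.62·e^(0.033·RH+0.04·T) = 81.05 μm/a
  r_corr = 58.56 + 81.05 = 139.6 μm/a
140 μm/a falls in (80, 200] for carbon steel → category C5

C5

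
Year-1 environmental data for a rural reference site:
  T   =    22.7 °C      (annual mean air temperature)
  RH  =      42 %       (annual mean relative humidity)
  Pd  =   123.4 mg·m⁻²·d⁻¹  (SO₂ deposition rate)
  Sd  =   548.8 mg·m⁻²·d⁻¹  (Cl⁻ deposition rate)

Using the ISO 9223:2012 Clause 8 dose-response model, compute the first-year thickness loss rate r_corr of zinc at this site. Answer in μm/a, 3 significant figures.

r_corr = 6.44 μm/a

zinc: temperature factor f = -0.071·(12.7) = -0.9017
  SO₂ term: 0.0129·123.4^0.44·exp(0.046·42-0.9017) = 0.3008
  Sd branch = 0.0175·Sd^0.57·e^(0.008·RH+0.085·T) = 6.143 μm/a
  r_corr = 0.3008 + 6.143 = 6.444 μm/a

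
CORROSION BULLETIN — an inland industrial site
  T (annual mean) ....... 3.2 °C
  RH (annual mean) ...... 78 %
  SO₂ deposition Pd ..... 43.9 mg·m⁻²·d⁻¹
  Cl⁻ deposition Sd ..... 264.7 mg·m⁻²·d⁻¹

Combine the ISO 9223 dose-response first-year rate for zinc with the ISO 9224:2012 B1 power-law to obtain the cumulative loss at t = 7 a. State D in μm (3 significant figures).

D(7) = 14.3 μm

zinc: temperature factor f = +0.038·(-6.8) = -0.2584
  SO₂ term: 0.0129·43.9^0.44·exp(0.046·78-0.2584) = 1.902
  Cl⁻ term: 0.0175·264.7^0.57·exp(0.008·78+0.085·3.2) = 1.031
  sum: 1.902 + 1.031 → r_corr = 2.933 μm/a
Power-law: D(7) = r_corr · 7^0.813
  D(7) = 2.933 × 7^0.813 = 2.933 × 4.865 = 14.27 μm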